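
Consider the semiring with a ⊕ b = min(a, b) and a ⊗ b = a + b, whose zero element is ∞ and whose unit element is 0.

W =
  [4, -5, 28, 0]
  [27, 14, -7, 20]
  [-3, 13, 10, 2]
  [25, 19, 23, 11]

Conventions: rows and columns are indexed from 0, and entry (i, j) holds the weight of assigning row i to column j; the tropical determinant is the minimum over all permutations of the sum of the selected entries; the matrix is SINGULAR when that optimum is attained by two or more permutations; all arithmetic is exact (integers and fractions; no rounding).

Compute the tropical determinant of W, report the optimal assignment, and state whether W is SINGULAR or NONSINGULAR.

σ = (0, 1, 2, 3): 4 + 14 + 10 + 11 = 39
σ = (0, 1, 3, 2): 4 + 14 + 2 + 23 = 43
σ = (0, 2, 1, 3): 4 + (-7) + 13 + 11 = 21
σ = (0, 2, 3, 1): 4 + (-7) + 2 + 19 = 18
σ = (0, 3, 1, 2): 4 + 20 + 13 + 23 = 60
σ = (0, 3, 2, 1): 4 + 20 + 10 + 19 = 53
σ = (1, 0, 2, 3): (-5) + 27 + 10 + 11 = 43
σ = (1, 0, 3, 2): (-5) + 27 + 2 + 23 = 47
σ = (1, 2, 0, 3): (-5) + (-7) + (-3) + 11 = -4
σ = (1, 2, 3, 0): (-5) + (-7) + 2 + 25 = 15
σ = (1, 3, 0, 2): (-5) + 20 + (-3) + 23 = 35
σ = (1, 3, 2, 0): (-5) + 20 + 10 + 25 = 50
σ = (2, 0, 1, 3): 28 + 27 + 13 + 11 = 79
σ = (2, 0, 3, 1): 28 + 27 + 2 + 19 = 76
σ = (2, 1, 0, 3): 28 + 14 + (-3) + 11 = 50
σ = (2, 1, 3, 0): 28 + 14 + 2 + 25 = 69
σ = (2, 3, 0, 1): 28 + 20 + (-3) + 19 = 64
σ = (2, 3, 1, 0): 28 + 20 + 13 + 25 = 86
σ = (3, 0, 1, 2): 0 + 27 + 13 + 23 = 63
σ = (3, 0, 2, 1): 0 + 27 + 10 + 19 = 56
σ = (3, 1, 0, 2): 0 + 14 + (-3) + 23 = 34
σ = (3, 1, 2, 0): 0 + 14 + 10 + 25 = 49
σ = (3, 2, 0, 1): 0 + (-7) + (-3) + 19 = 9
σ = (3, 2, 1, 0): 0 + (-7) + 13 + 25 = 31
Optimal value attained by: σ = (1, 2, 0, 3).
Answer: det⊕(W) = -4; verdict: NONSINGULAR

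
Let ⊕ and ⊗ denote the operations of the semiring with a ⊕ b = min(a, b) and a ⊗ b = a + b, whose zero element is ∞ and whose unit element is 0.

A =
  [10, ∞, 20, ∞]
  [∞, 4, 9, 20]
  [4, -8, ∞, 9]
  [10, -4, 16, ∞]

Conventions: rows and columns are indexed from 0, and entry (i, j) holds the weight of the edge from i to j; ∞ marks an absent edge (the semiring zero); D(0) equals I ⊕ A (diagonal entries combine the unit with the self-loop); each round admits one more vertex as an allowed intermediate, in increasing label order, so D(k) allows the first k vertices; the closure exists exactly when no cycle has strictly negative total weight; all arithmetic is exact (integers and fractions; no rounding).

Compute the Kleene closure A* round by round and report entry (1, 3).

D(0):
  [0, ∞, 20, ∞]
  [∞, 0, 9, 20]
  [4, -8, 0, 9]
  [10, -4, 16, 0]
D(1):
  [0, ∞, 20, ∞]
  [∞, 0, 9, 20]
  [4, -8, 0, 9]
  [10, -4, 16, 0]
D(2):
  [0, ∞, 20, ∞]
  [∞, 0, 9, 20]
  [4, -8, 0, 9]
  [10, -4, 5, 0]
D(3):
  [0, 12, 20, 29]
  [13, 0, 9, 18]
  [4, -8, 0, 9]
  [9, -4, 5, 0]
D(4):
  [0, 12, 20, 29]
  [13, 0, 9, 18]
  [4, -8, 0, 9]
  [9, -4, 5, 0]
Answer: A*[1][3] = 18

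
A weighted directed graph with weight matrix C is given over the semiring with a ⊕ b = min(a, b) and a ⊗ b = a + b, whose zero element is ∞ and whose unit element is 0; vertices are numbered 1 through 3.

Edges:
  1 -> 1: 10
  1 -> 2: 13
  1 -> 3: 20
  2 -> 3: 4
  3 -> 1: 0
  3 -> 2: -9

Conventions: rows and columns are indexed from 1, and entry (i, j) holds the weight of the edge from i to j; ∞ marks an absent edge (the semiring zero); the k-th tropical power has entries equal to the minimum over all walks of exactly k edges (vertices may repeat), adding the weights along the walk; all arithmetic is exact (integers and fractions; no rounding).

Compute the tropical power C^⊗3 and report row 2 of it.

C^⊗2:
  [20, 11, 17]
  [4, -5, ∞]
  [10, 13, -5]
C^⊗3:
  [17, 8, 15]
  [14, 17, -1]
  [-5, -14, 17]
Answer: row 2 of C^⊗3 = [14, 17, -1]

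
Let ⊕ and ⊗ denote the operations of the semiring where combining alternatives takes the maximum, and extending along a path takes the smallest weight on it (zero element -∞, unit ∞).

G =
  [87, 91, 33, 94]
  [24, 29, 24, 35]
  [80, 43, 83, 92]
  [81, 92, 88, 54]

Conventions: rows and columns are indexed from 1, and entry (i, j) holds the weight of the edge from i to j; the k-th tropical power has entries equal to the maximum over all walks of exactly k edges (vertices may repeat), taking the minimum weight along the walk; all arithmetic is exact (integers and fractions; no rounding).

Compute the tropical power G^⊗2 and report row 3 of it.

G^⊗2:
  [87, 92, 88, 87]
  [35, 35, 35, 35]
  [81, 92, 88, 83]
  [81, 81, 83, 88]
Answer: row 3 of G^⊗2 = [81, 92, 88, 83]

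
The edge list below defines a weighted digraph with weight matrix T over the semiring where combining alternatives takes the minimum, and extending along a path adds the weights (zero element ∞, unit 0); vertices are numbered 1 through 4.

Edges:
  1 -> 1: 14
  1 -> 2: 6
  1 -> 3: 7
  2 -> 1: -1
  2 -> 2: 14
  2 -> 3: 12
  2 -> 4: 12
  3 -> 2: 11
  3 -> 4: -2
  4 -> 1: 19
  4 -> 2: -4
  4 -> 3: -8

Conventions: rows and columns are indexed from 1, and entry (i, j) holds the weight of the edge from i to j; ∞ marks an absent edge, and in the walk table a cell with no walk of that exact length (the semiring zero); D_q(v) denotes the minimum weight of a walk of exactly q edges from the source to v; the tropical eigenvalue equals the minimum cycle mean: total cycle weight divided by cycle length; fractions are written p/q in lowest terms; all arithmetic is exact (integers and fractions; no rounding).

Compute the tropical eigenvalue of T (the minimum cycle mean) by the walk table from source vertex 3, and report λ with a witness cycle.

q=0: [∞, ∞, 0, ∞]
q=1: [∞, 11, ∞, -2]
q=2: [10, -6, -10, 23]
q=3: [-7, 1, 6, -12]
q=4: [0, -16, -20, 4]
Optimal cycle mean attained by: cycle 3->4->3, total (-2) + (-8), length 2.
Answer: λ = -5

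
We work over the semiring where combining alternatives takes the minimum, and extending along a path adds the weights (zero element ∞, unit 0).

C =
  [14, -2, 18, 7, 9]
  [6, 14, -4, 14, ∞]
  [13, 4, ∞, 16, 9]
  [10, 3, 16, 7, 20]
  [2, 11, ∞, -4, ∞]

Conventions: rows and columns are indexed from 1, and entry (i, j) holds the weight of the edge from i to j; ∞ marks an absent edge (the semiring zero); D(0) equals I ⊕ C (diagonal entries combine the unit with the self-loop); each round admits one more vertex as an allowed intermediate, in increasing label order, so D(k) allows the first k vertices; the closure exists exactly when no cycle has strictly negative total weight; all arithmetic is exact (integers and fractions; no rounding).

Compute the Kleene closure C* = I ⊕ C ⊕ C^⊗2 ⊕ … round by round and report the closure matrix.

D(0):
  [0, -2, 18, 7, 9]
  [6, 0, -4, 14, ∞]
  [13, 4, 0, 16, 9]
  [10, 3, 16, 0, 20]
  [2, 11, ∞, -4, 0]
D(1):
  [0, -2, 18, 7, 9]
  [6, 0, -4, 13, 15]
  [13, 4, 0, 16, 9]
  [10, 3, 16, 0, 19]
  [2, 0, 20, -4, 0]
D(2):
  [0, -2, -6, 7, 9]
  [6, 0, -4, 13, 15]
  [10, 4, 0, 16, 9]
  [9, 3, -1, 0, 18]
  [2, 0, -4, -4, 0]
D(3):
  [0, -2, -6, 7, 3]
  [6, 0, -4, 12, 5]
  [10, 4, 0, 16, 9]
  [9, 3, -1, 0, 8]
  [2, 0, -4, -4, 0]
D(4):
  [0, -2, -6, 7, 3]
  [6, 0, -4, 12, 5]
  [10, 4, 0, 16, 9]
  [9, 3, -1, 0, 8]
  [2, -1, -5, -4, 0]
D(5):
  [0, -2, -6, -1, 3]
  [6, 0, -4, 1, 5]
  [10, 4, 0, 5, 9]
  [9, 3, -1, 0, 8]
  [2, -1, -5, -4, 0]
Answer: C* = [[0, -2, -6, -1, 3], [6, 0, -4, 1, 5], [10, 4, 0, 5, 9], [9, 3, -1, 0, 8], [2, -1, -5, -4, 0]]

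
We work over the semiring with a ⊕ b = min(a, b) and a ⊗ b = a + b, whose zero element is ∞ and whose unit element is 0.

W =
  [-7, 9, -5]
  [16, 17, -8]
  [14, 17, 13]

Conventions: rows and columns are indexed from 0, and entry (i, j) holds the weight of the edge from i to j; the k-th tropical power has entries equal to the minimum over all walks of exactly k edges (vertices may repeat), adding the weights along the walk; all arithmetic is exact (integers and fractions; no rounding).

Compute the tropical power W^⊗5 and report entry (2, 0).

W^⊗2:
  [-14, 2, -12]
  [6, 9, 5]
  [7, 23, 9]
W^⊗3:
  [-21, -5, -19]
  [-1, 15, 1]
  [0, 16, 2]
W^⊗4:
  [-28, -12, -26]
  [-8, 8, -6]
  [-7, 9, -5]
W^⊗5:
  [-35, -19, -33]
  [-15, 1, -13]
  [-14, 2, -12]
Key observation: the optimum is the walk 2->0->0->0->0->0, with weight 14 + (-7) + (-7) + (-7) + (-7) = -14.
Optimal value attained by: walk 2->0->0->0->0->0.
Answer: (W^⊗5)[2][0] = -14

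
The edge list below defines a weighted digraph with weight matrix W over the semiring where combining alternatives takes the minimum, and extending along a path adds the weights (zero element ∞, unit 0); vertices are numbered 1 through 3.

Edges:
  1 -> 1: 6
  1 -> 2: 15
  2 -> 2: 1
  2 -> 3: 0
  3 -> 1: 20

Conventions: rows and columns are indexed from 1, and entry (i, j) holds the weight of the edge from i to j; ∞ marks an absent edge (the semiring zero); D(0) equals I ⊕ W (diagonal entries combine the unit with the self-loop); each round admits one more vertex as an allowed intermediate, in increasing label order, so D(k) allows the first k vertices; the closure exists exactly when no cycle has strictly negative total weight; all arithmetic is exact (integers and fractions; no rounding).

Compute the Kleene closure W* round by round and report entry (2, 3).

D(0):
  [0, 15, ∞]
  [∞, 0, 0]
  [20, ∞, 0]
D(1):
  [0, 15, ∞]
  [∞, 0, 0]
  [20, 35, 0]
D(2):
  [0, 15, 15]
  [∞, 0, 0]
  [20, 35, 0]
D(3):
  [0, 15, 15]
  [20, 0, 0]
  [20, 35, 0]
Answer: W*[2][3] = 0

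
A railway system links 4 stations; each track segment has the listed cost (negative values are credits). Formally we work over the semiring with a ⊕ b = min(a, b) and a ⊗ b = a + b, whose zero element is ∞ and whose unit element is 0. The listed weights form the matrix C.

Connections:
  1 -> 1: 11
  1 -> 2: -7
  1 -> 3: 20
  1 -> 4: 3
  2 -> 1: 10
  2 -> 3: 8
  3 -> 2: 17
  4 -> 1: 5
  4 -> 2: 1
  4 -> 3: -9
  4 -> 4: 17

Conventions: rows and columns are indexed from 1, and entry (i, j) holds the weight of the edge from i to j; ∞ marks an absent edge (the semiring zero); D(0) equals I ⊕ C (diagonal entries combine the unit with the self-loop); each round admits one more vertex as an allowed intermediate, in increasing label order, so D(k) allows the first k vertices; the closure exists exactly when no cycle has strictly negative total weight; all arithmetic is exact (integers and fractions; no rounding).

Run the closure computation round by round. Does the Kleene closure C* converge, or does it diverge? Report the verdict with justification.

D(0):
  [0, -7, 20, 3]
  [10, 0, 8, ∞]
  [∞, 17, 0, ∞]
  [5, 1, -9, 0]
D(1):
  [0, -7, 20, 3]
  [10, 0, 8, 13]
  [∞, 17, 0, ∞]
  [5, -2, -9, 0]
D(2):
  [0, -7, 1, 3]
  [10, 0, 8, 13]
  [27, 17, 0, 30]
  [5, -2, -9, 0]
D(3):
  [0, -7, 1, 3]
  [10, 0, 8, 13]
  [27, 17, 0, 30]
  [5, -2, -9, 0]
D(4):
  [0, -7, -6, 3]
  [10, 0, 4, 13]
  [27, 17, 0, 30]
  [5, -2, -9, 0]
Key observation: every diagonal entry stays at the unit through all rounds, so no improving cycle exists.
Answer: CONVERGES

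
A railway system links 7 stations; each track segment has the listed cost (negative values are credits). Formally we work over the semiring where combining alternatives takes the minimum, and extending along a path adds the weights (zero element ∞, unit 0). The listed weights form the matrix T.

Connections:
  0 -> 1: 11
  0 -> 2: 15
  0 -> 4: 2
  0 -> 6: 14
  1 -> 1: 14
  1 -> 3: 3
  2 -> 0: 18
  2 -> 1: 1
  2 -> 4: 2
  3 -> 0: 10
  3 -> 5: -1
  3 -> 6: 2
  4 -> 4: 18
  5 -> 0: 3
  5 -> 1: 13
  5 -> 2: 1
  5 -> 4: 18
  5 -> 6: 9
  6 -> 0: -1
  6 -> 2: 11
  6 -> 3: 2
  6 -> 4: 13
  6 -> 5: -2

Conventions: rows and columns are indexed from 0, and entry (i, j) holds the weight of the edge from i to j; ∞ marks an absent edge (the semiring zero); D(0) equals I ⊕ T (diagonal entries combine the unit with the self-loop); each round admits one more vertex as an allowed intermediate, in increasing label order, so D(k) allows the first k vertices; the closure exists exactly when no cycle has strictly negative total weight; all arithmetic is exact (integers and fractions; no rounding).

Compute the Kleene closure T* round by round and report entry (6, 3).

D(0):
  [0, 11, 15, ∞, 2, ∞, 14]
  [∞, 0, ∞, 3, ∞, ∞, ∞]
  [18, 1, 0, ∞, 2, ∞, ∞]
  [10, ∞, ∞, 0, ∞, -1, 2]
  [∞, ∞, ∞, ∞, 0, ∞, ∞]
  [3, 13, 1, ∞, 18, 0, 9]
  [-1, ∞, 11, 2, 13, -2, 0]
D(1):
  [0, 11, 15, ∞, 2, ∞, 14]
  [∞, 0, ∞, 3, ∞, ∞, ∞]
  [18, 1, 0, ∞, 2, ∞, 32]
  [10, 21, 25, 0, 12, -1, 2]
  [∞, ∞, ∞, ∞, 0, ∞, ∞]
  [3, 13, 1, ∞, 5, 0, 9]
  [-1, 10, 11, 2, 1, -2, 0]
D(2):
  [0, 11, 15, 14, 2, ∞, 14]
  [∞, 0, ∞, 3, ∞, ∞, ∞]
  [18, 1, 0, 4, 2, ∞, 32]
  [10, 21, 25, 0, 12, -1, 2]
  [∞, ∞, ∞, ∞, 0, ∞, ∞]
  [3, 13, 1, 16, 5, 0, 9]
  [-1, 10, 11, 2, 1, -2, 0]
D(3):
  [0, 11, 15, 14, 2, ∞, 14]
  [∞, 0, ∞, 3, ∞, ∞, ∞]
  [18, 1, 0, 4, 2, ∞, 32]
  [10, 21, 25, 0, 12, -1, 2]
  [∞, ∞, ∞, ∞, 0, ∞, ∞]
  [3, 2, 1, 5, 3, 0, 9]
  [-1, 10, 11, 2, 1, -2, 0]
D(4):
  [0, 11, 15, 14, 2, 13, 14]
  [13, 0, 28, 3, 15, 2, 5]
  [14, 1, 0, 4, 2, 3, 6]
  [10, 21, 25, 0, 12, -1, 2]
  [∞, ∞, ∞, ∞, 0, ∞, ∞]
  [3, 2, 1, 5, 3, 0, 7]
  [-1, 10, 11, 2, 1, -2, 0]
D(5):
  [0, 11, 15, 14, 2, 13, 14]
  [13, 0, 28, 3, 15, 2, 5]
  [14, 1, 0, 4, 2, 3, 6]
  [10, 21, 25, 0, 12, -1, 2]
  [∞, ∞, ∞, ∞, 0, ∞, ∞]
  [3, 2, 1, 5, 3, 0, 7]
  [-1, 10, 11, 2, 1, -2, 0]
D(6):
  [0, 11, 14, 14, 2, 13, 14]
  [5, 0, 3, 3, 5, 2, 5]
  [6, 1, 0, 4, 2, 3, 6]
  [2, 1, 0, 0, 2, -1, 2]
  [∞, ∞, ∞, ∞, 0, ∞, ∞]
  [3, 2, 1, 5, 3, 0, 7]
  [-1, 0, -1, 2, 1, -2, 0]
D(7):
  [0, 11, 13, 14, 2, 12, 14]
  [4, 0, 3, 3, 5, 2, 5]
  [5, 1, 0, 4, 2, 3, 6]
  [1, 1, 0, 0, 2, -1, 2]
  [∞, ∞, ∞, ∞, 0, ∞, ∞]
  [3, 2, 1, 5, 3, 0, 7]
  [-1, 0, -1, 2, 1, -2, 0]
Answer: T*[6][3] = 2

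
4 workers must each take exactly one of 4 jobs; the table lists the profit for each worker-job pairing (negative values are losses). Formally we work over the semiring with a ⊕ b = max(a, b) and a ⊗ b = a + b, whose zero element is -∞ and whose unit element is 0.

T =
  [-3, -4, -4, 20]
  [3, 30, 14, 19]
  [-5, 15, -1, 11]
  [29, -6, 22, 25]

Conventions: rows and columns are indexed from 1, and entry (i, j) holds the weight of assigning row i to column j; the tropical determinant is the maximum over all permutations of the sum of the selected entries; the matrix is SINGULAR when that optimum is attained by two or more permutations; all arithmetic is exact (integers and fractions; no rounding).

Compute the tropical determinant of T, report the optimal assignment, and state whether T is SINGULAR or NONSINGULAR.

σ = (1, 2, 3, 4): (-3) + 30 + (-1) + 25 = 51
σ = (1, 2, 4, 3): (-3) + 30 + 11 + 22 = 60
σ = (1, 3, 2, 4): (-3) + 14 + 15 + 25 = 51
σ = (1, 3, 4, 2): (-3) + 14 + 11 + (-6) = 16
σ = (1, 4, 2, 3): (-3) + 19 + 15 + 22 = 53
σ = (1, 4, 3, 2): (-3) + 19 + (-1) + (-6) = 9
σ = (2, 1, 3, 4): (-4) + 3 + (-1) + 25 = 23
σ = (2, 1, 4, 3): (-4) + 3 + 11 + 22 = 32
σ = (2, 3, 1, 4): (-4) + 14 + (-5) + 25 = 30
σ = (2, 3, 4, 1): (-4) + 14 + 11 + 29 = 50
σ = (2, 4, 1, 3): (-4) + 19 + (-5) + 22 = 32
σ = (2, 4, 3, 1): (-4) + 19 + (-1) + 29 = 43
σ = (3, 1, 2, 4): (-4) + 3 + 15 + 25 = 39
σ = (3, 1, 4, 2): (-4) + 3 + 11 + (-6) = 4
σ = (3, 2, 1, 4): (-4) + 30 + (-5) + 25 = 46
σ = (3, 2, 4, 1): (-4) + 30 + 11 + 29 = 66
σ = (3, 4, 1, 2): (-4) + 19 + (-5) + (-6) = 4
σ = (3, 4, 2, 1): (-4) + 19 + 15 + 29 = 59
σ = (4, 1, 2, 3): 20 + 3 + 15 + 22 = 60
σ = (4, 1, 3, 2): 20 + 3 + (-1) + (-6) = 16
σ = (4, 2, 1, 3): 20 + 30 + (-5) + 22 = 67
σ = (4, 2, 3, 1): 20 + 30 + (-1) + 29 = 78
σ = (4, 3, 1, 2): 20 + 14 + (-5) + (-6) = 23
σ = (4, 3, 2, 1): 20 + 14 + 15 + 29 = 78
Optimal value attained by: σ = (4, 2, 3, 1).
Answer: det⊕(T) = 78; verdict: SINGULAR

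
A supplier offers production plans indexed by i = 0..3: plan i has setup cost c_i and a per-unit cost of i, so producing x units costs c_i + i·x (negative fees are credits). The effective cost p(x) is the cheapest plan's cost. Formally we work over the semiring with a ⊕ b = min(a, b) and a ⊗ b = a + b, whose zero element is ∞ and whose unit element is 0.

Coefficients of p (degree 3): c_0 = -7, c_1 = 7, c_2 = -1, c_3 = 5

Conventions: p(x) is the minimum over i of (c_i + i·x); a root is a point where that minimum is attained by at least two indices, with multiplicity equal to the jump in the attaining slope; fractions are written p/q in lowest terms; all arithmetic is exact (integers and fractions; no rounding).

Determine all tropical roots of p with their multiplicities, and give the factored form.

hull edge (i=0, c=-7) to (i=2, c=-1): slope 3, span 2
hull edge (i=2, c=-1) to (i=3, c=5): slope 6, span 1
Factored form: p(x) = 5 ⊗ (x ⊕ (-6)) ⊗ (x ⊕ (-3)) ⊗ (x ⊕ (-3))
Answer: roots = -6 (mult 1), -3 (mult 2)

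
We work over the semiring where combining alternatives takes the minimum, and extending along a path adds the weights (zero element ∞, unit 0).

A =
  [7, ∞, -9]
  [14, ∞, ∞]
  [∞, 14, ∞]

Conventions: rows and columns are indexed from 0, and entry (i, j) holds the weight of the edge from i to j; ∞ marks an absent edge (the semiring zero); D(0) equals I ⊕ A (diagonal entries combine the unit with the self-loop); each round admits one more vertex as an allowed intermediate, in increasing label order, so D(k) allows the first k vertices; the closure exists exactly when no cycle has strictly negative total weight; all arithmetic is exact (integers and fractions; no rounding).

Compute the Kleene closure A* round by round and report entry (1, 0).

D(0):
  [0, ∞, -9]
  [14, 0, ∞]
  [∞, 14, 0]
D(1):
  [0, ∞, -9]
  [14, 0, 5]
  [∞, 14, 0]
D(2):
  [0, ∞, -9]
  [14, 0, 5]
  [28, 14, 0]
D(3):
  [0, 5, -9]
  [14, 0, 5]
  [28, 14, 0]
Answer: A*[1][0] = 14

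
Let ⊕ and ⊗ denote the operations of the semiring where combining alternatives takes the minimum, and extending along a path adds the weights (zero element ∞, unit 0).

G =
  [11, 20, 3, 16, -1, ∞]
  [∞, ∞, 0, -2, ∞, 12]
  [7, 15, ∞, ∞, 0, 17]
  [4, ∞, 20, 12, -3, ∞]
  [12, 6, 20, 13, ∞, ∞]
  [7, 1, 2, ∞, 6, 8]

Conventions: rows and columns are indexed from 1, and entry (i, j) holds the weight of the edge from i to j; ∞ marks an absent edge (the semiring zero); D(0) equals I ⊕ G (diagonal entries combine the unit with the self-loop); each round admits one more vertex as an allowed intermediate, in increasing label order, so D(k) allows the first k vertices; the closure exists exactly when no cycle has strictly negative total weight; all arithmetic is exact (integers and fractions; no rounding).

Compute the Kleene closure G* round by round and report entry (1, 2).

D(0):
  [0, 20, 3, 16, -1, ∞]
  [∞, 0, 0, -2, ∞, 12]
  [7, 15, 0, ∞, 0, 17]
  [4, ∞, 20, 0, -3, ∞]
  [12, 6, 20, 13, 0, ∞]
  [7, 1, 2, ∞, 6, 0]
D(1):
  [0, 20, 3, 16, -1, ∞]
  [∞, 0, 0, -2, ∞, 12]
  [7, 15, 0, 23, 0, 17]
  [4, 24, 7, 0, -3, ∞]
  [12, 6, 15, 13, 0, ∞]
  [7, 1, 2, 23, 6, 0]
D(2):
  [0, 20, 3, 16, -1, 32]
  [∞, 0, 0, -2, ∞, 12]
  [7, 15, 0, 13, 0, 17]
  [4, 24, 7, 0, -3, 36]
  [12, 6, 6, 4, 0, 18]
  [7, 1, 1, -1, 6, 0]
D(3):
  [0, 18, 3, 16, -1, 20]
  [7, 0, 0, -2, 0, 12]
  [7, 15, 0, 13, 0, 17]
  [4, 22, 7, 0, -3, 24]
  [12, 6, 6, 4, 0, 18]
  [7, 1, 1, -1, 1, 0]
D(4):
  [0, 18, 3, 16, -1, 20]
  [2, 0, 0, -2, -5, 12]
  [7, 15, 0, 13, 0, 17]
  [4, 22, 7, 0, -3, 24]
  [8, 6, 6, 4, 0, 18]
  [3, 1, 1, -1, -4, 0]
D(5):
  [0, 5, 3, 3, -1, 17]
  [2, 0, 0, -2, -5, 12]
  [7, 6, 0, 4, 0, 17]
  [4, 3, 3, 0, -3, 15]
  [8, 6, 6, 4, 0, 18]
  [3, 1, 1, -1, -4, 0]
D(6):
  [0, 5, 3, 3, -1, 17]
  [2, 0, 0, -2, -5, 12]
  [7, 6, 0, 4, 0, 17]
  [4, 3, 3, 0, -3, 15]
  [8, 6, 6, 4, 0, 18]
  [3, 1, 1, -1, -4, 0]
Answer: G*[1][2] = 5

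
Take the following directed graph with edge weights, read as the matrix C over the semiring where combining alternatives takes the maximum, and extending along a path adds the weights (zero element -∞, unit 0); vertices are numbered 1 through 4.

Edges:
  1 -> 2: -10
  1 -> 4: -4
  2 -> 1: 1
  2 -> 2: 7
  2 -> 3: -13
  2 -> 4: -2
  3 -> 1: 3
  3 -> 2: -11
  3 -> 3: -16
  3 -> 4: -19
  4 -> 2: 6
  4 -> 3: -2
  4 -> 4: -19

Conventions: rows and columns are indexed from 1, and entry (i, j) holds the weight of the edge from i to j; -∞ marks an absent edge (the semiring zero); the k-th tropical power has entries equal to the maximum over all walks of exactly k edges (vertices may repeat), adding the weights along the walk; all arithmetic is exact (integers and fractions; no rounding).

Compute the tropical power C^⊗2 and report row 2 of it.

C^⊗2:
  [-9, 2, -6, -12]
  [8, 14, -4, 5]
  [-10, -4, -21, -1]
  [7, 13, -7, 4]
Answer: row 2 of C^⊗2 = [8, 14, -4, 5]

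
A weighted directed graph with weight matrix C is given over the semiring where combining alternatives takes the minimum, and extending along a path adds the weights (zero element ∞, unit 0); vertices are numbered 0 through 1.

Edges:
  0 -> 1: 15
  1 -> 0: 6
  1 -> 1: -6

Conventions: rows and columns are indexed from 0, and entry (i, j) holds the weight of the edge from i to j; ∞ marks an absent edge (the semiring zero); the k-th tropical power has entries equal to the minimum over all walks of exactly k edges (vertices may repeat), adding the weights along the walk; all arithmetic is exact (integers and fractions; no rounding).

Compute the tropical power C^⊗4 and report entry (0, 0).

C^⊗2:
  [21, 9]
  [0, -12]
C^⊗3:
  [15, 3]
  [-6, -18]
C^⊗4:
  [9, -3]
  [-12, -24]
Key observation: the optimum is the walk 0->1->1->1->0, with weight 15 + (-6) + (-6) + 6 = 9.
Optimal value attained by: walk 0->1->1->1->0.
Answer: (C^⊗4)[0][0] = 9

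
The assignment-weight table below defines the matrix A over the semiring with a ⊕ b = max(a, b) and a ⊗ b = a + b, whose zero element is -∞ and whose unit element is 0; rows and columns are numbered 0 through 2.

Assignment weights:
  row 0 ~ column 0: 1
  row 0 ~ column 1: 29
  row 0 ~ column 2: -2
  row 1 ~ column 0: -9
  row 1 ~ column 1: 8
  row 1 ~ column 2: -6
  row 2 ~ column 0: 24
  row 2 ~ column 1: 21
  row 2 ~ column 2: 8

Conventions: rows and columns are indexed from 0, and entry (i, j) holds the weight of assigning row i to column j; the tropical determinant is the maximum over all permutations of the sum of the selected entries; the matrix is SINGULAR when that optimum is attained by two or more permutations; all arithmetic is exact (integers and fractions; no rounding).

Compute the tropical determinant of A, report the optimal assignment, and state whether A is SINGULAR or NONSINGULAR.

σ = (0, 1, 2): 1 + 8 + 8 = 17
σ = (0, 2, 1): 1 + (-6) + 21 = 16
σ = (1, 0, 2): 29 + (-9) + 8 = 28
σ = (1, 2, 0): 29 + (-6) + 24 = 47
σ = (2, 0, 1): (-2) + (-9) + 21 = 10
σ = (2, 1, 0): (-2) + 8 + 24 = 30
Optimal value attained by: σ = (1, 2, 0).
Answer: det⊕(A) = 47; verdict: NONSINGULAR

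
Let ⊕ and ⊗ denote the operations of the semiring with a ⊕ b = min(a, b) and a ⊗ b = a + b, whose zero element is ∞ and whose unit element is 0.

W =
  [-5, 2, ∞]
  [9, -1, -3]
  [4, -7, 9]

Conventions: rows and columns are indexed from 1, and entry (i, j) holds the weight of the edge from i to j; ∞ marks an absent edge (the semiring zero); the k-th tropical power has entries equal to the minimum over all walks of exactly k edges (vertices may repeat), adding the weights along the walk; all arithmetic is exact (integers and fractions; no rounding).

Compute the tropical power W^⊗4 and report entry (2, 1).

W^⊗2:
  [-10, -3, -1]
  [1, -10, -4]
  [-1, -8, -10]
W^⊗3:
  [-15, -8, -6]
  [-4, -11, -13]
  [-6, -17, -11]
W^⊗4:
  [-20, -13, -11]
  [-9, -20, -14]
  [-11, -18, -20]
Key observation: the optimum is the walk 2->3->1->1->1, with weight (-3) + 4 + (-5) + (-5) = -9.
Optimal value attained by: walk 2->3->1->1->1.
Answer: (W^⊗4)[2][1] = -9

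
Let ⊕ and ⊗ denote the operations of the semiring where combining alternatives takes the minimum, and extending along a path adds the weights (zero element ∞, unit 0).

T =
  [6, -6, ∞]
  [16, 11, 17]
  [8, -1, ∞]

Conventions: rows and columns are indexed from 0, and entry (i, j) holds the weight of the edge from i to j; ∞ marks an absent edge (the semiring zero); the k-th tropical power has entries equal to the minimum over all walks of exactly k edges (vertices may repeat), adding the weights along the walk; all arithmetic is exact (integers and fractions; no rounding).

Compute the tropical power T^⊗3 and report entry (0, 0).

T^⊗2:
  [10, 0, 11]
  [22, 10, 28]
  [14, 2, 16]
T^⊗3:
  [16, 4, 17]
  [26, 16, 27]
  [18, 8, 19]
Key observation: the optimum is the walk 0->0->1->0, with weight 6 + (-6) + 16 = 16.
Optimal value attained by: walk 0->0->1->0.
Answer: (T^⊗3)[0][0] = 16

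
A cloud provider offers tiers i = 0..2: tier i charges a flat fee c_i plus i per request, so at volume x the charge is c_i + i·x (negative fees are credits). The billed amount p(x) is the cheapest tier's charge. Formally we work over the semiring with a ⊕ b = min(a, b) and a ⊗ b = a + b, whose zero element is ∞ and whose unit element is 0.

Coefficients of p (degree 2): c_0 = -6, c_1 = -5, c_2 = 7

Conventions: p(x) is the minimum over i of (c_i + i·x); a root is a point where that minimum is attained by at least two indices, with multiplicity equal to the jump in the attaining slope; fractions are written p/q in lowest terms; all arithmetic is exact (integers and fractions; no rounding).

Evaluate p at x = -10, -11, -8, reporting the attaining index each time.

p(-10) = min(-6+0·(-10)=-6, -5+1·(-10)=-15, 7+2·(-10)=-13) = -15 (attained by i=1)
p(-11) = min(-6+0·(-11)=-6, -5+1·(-11)=-16, 7+2·(-11)=-15) = -16 (attained by i=1)
p(-8) = min(-6+0·(-8)=-6, -5+1·(-8)=-13, 7+2·(-8)=-9) = -13 (attained by i=1)
Answer: p(-10) = -15; p(-11) = -16; p(-8) = -13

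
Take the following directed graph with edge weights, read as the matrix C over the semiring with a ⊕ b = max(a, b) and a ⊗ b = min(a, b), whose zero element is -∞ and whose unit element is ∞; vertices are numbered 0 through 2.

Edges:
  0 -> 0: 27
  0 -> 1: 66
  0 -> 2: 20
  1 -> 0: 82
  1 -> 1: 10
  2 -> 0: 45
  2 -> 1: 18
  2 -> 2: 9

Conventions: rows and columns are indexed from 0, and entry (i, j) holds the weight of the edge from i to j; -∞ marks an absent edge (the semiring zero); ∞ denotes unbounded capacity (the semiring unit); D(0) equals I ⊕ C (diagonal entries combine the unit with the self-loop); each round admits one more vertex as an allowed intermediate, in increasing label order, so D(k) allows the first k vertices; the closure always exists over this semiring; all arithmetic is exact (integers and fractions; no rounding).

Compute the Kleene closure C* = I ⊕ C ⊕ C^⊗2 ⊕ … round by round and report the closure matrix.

D(0):
  [∞, 66, 20]
  [82, ∞, -∞]
  [45, 18, ∞]
D(1):
  [∞, 66, 20]
  [82, ∞, 20]
  [45, 45, ∞]
D(2):
  [∞, 66, 20]
  [82, ∞, 20]
  [45, 45, ∞]
D(3):
  [∞, 66, 20]
  [82, ∞, 20]
  [45, 45, ∞]
Answer: C* = [[∞, 66, 20], [82, ∞, 20], [45, 45, ∞]]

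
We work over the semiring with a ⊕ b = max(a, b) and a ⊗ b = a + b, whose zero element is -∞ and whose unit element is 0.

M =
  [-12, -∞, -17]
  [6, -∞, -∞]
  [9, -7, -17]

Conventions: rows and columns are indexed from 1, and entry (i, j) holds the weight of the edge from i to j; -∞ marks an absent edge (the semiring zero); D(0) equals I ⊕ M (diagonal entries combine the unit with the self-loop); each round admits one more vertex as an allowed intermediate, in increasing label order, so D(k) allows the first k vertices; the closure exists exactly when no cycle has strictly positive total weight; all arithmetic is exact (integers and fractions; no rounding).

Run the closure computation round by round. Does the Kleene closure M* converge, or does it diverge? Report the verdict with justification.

D(0):
  [0, -∞, -17]
  [6, 0, -∞]
  [9, -7, 0]
D(1):
  [0, -∞, -17]
  [6, 0, -11]
  [9, -7, 0]
D(2):
  [0, -∞, -17]
  [6, 0, -11]
  [9, -7, 0]
D(3):
  [0, -24, -17]
  [6, 0, -11]
  [9, -7, 0]
Key observation: every diagonal entry stays at the unit through all rounds, so no improving cycle exists.
Answer: CONVERGES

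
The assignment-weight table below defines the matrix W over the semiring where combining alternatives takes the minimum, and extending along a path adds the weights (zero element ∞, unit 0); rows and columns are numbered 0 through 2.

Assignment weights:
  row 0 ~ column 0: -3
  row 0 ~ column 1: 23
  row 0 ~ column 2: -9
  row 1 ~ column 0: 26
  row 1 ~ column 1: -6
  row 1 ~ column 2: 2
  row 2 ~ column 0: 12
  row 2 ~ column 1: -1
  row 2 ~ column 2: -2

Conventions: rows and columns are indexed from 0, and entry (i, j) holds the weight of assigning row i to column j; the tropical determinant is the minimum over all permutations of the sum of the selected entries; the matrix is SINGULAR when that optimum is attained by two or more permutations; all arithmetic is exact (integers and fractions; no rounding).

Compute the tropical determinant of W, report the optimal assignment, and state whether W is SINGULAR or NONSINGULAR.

σ = (0, 1, 2): (-3) + (-6) + (-2) = -11
σ = (0, 2, 1): (-3) + 2 + (-1) = -2
σ = (1, 0, 2): 23 + 26 + (-2) = 47
σ = (1, 2, 0): 23 + 2 + 12 = 37
σ = (2, 0, 1): (-9) + 26 + (-1) = 16
σ = (2, 1, 0): (-9) + (-6) + 12 = -3
Optimal value attained by: σ = (0, 1, 2).
Answer: det⊕(W) = -11; verdict: NONSINGULAR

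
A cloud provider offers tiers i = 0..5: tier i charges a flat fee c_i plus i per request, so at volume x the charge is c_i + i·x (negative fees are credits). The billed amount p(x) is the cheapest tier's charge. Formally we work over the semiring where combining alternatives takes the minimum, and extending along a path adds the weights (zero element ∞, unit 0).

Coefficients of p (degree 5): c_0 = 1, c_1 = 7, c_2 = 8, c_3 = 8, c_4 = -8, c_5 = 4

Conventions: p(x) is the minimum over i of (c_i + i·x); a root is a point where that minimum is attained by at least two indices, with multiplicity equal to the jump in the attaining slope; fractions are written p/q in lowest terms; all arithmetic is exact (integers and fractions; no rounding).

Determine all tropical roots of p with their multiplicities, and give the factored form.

hull edge (i=0, c=1) to (i=4, c=-8): slope -9/4, span 4
hull edge (i=4, c=-8) to (i=5, c=4): slope 12, span 1
Factored form: p(x) = 4 ⊗ (x ⊕ (-12)) ⊗ (x ⊕ 9/4) ⊗ (x ⊕ 9/4) ⊗ (x ⊕ 9/4) ⊗ (x ⊕ 9/4)
Answer: roots = -12 (mult 1), 9/4 (mult 4)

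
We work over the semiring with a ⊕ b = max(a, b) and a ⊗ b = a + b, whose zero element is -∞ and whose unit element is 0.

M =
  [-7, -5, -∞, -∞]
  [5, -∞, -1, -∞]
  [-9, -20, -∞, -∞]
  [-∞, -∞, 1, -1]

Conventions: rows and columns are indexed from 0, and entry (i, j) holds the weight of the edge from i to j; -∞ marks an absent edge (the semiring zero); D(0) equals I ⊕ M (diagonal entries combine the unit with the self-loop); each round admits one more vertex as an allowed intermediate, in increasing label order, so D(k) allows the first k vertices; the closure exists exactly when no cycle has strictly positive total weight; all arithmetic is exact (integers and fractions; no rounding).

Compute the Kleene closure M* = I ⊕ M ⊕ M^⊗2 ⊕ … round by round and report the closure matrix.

D(0):
  [0, -5, -∞, -∞]
  [5, 0, -1, -∞]
  [-9, -20, 0, -∞]
  [-∞, -∞, 1, 0]
D(1):
  [0, -5, -∞, -∞]
  [5, 0, -1, -∞]
  [-9, -14, 0, -∞]
  [-∞, -∞, 1, 0]
D(2):
  [0, -5, -6, -∞]
  [5, 0, -1, -∞]
  [-9, -14, 0, -∞]
  [-∞, -∞, 1, 0]
D(3):
  [0, -5, -6, -∞]
  [5, 0, -1, -∞]
  [-9, -14, 0, -∞]
  [-8, -13, 1, 0]
D(4):
  [0, -5, -6, -∞]
  [5, 0, -1, -∞]
  [-9, -14, 0, -∞]
  [-8, -13, 1, 0]
Answer: M* = [[0, -5, -6, -∞], [5, 0, -1, -∞], [-9, -14, 0, -∞], [-8, -13, 1, 0]]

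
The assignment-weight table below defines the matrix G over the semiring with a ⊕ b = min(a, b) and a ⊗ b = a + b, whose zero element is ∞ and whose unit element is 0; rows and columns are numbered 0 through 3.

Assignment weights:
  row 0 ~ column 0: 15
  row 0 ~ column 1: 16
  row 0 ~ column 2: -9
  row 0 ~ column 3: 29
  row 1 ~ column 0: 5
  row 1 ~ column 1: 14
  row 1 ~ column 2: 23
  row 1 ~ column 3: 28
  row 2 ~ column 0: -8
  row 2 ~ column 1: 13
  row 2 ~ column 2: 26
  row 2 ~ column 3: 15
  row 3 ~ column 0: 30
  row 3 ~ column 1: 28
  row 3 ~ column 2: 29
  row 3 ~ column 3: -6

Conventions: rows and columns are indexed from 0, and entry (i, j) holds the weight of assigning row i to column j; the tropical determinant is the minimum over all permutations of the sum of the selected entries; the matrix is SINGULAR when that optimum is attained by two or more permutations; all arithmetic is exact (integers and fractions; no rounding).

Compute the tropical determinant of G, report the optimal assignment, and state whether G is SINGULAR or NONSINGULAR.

σ = (0, 1, 2, 3): 15 + 14 + 26 + (-6) = 49
σ = (0, 1, 3, 2): 15 + 14 + 15 + 29 = 73
σ = (0, 2, 1, 3): 15 + 23 + 13 + (-6) = 45
σ = (0, 2, 3, 1): 15 + 23 + 15 + 28 = 81
σ = (0, 3, 1, 2): 15 + 28 + 13 + 29 = 85
σ = (0, 3, 2, 1): 15 + 28 + 26 + 28 = 97
σ = (1, 0, 2, 3): 16 + 5 + 26 + (-6) = 41
σ = (1, 0, 3, 2): 16 + 5 + 15 + 29 = 65
σ = (1, 2, 0, 3): 16 + 23 + (-8) + (-6) = 25
σ = (1, 2, 3, 0): 16 + 23 + 15 + 30 = 84
σ = (1, 3, 0, 2): 16 + 28 + (-8) + 29 = 65
σ = (1, 3, 2, 0): 16 + 28 + 26 + 30 = 100
σ = (2, 0, 1, 3): (-9) + 5 + 13 + (-6) = 3
σ = (2, 0, 3, 1): (-9) + 5 + 15 + 28 = 39
σ = (2, 1, 0, 3): (-9) + 14 + (-8) + (-6) = -9
σ = (2, 1, 3, 0): (-9) + 14 + 15 + 30 = 50
σ = (2, 3, 0, 1): (-9) + 28 + (-8) + 28 = 39
σ = (2, 3, 1, 0): (-9) + 28 + 13 + 30 = 62
σ = (3, 0, 1, 2): 29 + 5 + 13 + 29 = 76
σ = (3, 0, 2, 1): 29 + 5 + 26 + 28 = 88
σ = (3, 1, 0, 2): 29 + 14 + (-8) + 29 = 64
σ = (3, 1, 2, 0): 29 + 14 + 26 + 30 = 99
σ = (3, 2, 0, 1): 29 + 23 + (-8) + 28 = 72
σ = (3, 2, 1, 0): 29 + 23 + 13 + 30 = 95
Optimal value attained by: σ = (2, 1, 0, 3).
Answer: det⊕(G) = -9; verdict: NONSINGULAR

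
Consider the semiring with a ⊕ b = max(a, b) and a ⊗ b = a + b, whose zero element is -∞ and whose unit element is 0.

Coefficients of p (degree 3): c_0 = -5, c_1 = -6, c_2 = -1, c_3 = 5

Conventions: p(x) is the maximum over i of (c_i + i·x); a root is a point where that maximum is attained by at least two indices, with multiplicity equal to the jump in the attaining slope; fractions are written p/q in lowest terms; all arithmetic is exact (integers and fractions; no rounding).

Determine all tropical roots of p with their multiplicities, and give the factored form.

hull edge (i=0, c=-5) to (i=3, c=5): slope 10/3, span 3
Factored form: p(x) = 5 ⊗ (x ⊕ (-10/3)) ⊗ (x ⊕ (-10/3)) ⊗ (x ⊕ (-10/3))
Answer: roots = -10/3 (mult 3)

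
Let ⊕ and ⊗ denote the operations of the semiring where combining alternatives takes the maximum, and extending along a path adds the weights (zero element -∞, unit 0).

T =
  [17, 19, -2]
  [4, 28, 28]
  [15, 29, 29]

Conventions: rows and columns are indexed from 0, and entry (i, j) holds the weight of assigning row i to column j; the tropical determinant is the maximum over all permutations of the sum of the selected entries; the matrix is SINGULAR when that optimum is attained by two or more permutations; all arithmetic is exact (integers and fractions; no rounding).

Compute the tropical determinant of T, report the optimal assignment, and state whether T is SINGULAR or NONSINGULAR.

σ = (0, 1, 2): 17 + 28 + 29 = 74
σ = (0, 2, 1): 17 + 28 + 29 = 74
σ = (1, 0, 2): 19 + 4 + 29 = 52
σ = (1, 2, 0): 19 + 28 + 15 = 62
σ = (2, 0, 1): (-2) + 4 + 29 = 31
σ = (2, 1, 0): (-2) + 28 + 15 = 41
Optimal value attained by: σ = (0, 1, 2).
Answer: det⊕(T) = 74; verdict: SINGULAR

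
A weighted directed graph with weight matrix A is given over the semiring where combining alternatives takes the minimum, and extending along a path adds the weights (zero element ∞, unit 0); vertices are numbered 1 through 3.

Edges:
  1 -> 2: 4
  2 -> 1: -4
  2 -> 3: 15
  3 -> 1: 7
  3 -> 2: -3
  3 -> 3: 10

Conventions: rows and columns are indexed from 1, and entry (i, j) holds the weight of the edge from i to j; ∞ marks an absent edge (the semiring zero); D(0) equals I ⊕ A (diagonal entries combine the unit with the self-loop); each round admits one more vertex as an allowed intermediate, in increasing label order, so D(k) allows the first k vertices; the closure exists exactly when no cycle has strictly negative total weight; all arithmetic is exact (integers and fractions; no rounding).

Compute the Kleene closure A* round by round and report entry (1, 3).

D(0):
  [0, 4, ∞]
  [-4, 0, 15]
  [7, -3, 0]
D(1):
  [0, 4, ∞]
  [-4, 0, 15]
  [7, -3, 0]
D(2):
  [0, 4, 19]
  [-4, 0, 15]
  [-7, -3, 0]
D(3):
  [0, 4, 19]
  [-4, 0, 15]
  [-7, -3, 0]
Answer: A*[1][3] = 19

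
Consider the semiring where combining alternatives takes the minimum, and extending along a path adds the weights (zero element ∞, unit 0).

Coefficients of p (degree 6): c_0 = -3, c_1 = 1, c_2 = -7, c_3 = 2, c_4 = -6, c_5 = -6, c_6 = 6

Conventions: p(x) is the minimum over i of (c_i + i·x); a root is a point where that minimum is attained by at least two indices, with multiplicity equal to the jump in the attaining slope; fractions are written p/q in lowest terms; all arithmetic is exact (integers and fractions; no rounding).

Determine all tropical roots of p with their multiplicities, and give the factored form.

hull edge (i=0, c=-3) to (i=2, c=-7): slope -2, span 2
hull edge (i=2, c=-7) to (i=5, c=-6): slope 1/3, span 3
hull edge (i=5, c=-6) to (i=6, c=6): slope 12, span 1
Factored form: p(x) = 6 ⊗ (x ⊕ (-12)) ⊗ (x ⊕ (-1/3)) ⊗ (x ⊕ (-1/3)) ⊗ (x ⊕ (-1/3)) ⊗ (x ⊕ 2) ⊗ (x ⊕ 2)
Answer: roots = -12 (mult 1), -1/3 (mult 3), 2 (mult 2)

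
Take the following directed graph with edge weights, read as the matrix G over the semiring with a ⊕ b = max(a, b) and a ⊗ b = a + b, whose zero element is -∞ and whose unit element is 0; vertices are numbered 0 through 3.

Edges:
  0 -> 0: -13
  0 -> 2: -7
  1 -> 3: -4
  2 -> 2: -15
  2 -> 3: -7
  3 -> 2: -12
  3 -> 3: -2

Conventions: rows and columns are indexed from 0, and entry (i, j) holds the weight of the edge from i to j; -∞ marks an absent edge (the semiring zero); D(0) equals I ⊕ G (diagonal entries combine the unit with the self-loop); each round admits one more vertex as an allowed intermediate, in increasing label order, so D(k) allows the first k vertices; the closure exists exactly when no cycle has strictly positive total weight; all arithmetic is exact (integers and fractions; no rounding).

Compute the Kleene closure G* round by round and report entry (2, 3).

D(0):
  [0, -∞, -7, -∞]
  [-∞, 0, -∞, -4]
  [-∞, -∞, 0, -7]
  [-∞, -∞, -12, 0]
D(1):
  [0, -∞, -7, -∞]
  [-∞, 0, -∞, -4]
  [-∞, -∞, 0, -7]
  [-∞, -∞, -12, 0]
D(2):
  [0, -∞, -7, -∞]
  [-∞, 0, -∞, -4]
  [-∞, -∞, 0, -7]
  [-∞, -∞, -12, 0]
D(3):
  [0, -∞, -7, -14]
  [-∞, 0, -∞, -4]
  [-∞, -∞, 0, -7]
  [-∞, -∞, -12, 0]
D(4):
  [0, -∞, -7, -14]
  [-∞, 0, -16, -4]
  [-∞, -∞, 0, -7]
  [-∞, -∞, -12, 0]
Answer: G*[2][3] = -7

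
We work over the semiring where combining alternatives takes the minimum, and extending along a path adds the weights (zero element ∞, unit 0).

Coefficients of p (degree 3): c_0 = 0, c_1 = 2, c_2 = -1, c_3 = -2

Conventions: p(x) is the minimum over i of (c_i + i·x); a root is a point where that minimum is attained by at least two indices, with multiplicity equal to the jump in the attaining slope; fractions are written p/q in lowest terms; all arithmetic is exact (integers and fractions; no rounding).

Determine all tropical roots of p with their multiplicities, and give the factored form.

hull edge (i=0, c=0) to (i=3, c=-2): slope -2/3, span 3
Factored form: p(x) = -2 ⊗ (x ⊕ 2/3) ⊗ (x ⊕ 2/3) ⊗ (x ⊕ 2/3)
Answer: roots = 2/3 (mult 3)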